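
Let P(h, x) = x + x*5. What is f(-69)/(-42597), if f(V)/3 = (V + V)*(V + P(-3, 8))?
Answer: -966/4733 ≈ -0.20410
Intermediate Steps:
P(h, x) = 6*x (P(h, x) = x + 5*x = 6*x)
f(V) = 6*V*(48 + V) (f(V) = 3*((V + V)*(V + 6*8)) = 3*((2*V)*(V + 48)) = 3*((2*V)*(48 + V)) = 3*(2*V*(48 + V)) = 6*V*(48 + V))
f(-69)/(-42597) = (6*(-69)*(48 - 69))/(-42597) = (6*(-69)*(-21))*(-1/42597) = 8694*(-1/42597) = -966/4733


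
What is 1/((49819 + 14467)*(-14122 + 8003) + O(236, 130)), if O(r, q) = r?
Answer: -1/393365798 ≈ -2.5422e-9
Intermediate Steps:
1/((49819 + 14467)*(-14122 + 8003) + O(236, 130)) = 1/((49819 + 14467)*(-14122 + 8003) + 236) = 1/(64286*(-6119) + 236) = 1/(-393366034 + 236) = 1/(-393365798) = -1/393365798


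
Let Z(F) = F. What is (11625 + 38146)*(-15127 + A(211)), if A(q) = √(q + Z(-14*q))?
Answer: -752885917 + 49771*I*√2743 ≈ -7.5289e+8 + 2.6067e+6*I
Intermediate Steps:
A(q) = √13*√(-q) (A(q) = √(q - 14*q) = √(-13*q) = √13*√(-q))
(11625 + 38146)*(-15127 + A(211)) = (11625 + 38146)*(-15127 + √13*√(-1*211)) = 49771*(-15127 + √13*√(-211)) = 49771*(-15127 + √13*(I*√211)) = 49771*(-15127 + I*√2743) = -752885917 + 49771*I*√2743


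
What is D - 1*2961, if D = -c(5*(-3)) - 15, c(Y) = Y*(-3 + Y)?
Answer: -3246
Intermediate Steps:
D = -285 (D = -5*(-3)*(-3 + 5*(-3)) - 15 = -(-15)*(-3 - 15) - 15 = -(-15)*(-18) - 15 = -1*270 - 15 = -270 - 15 = -285)
D - 1*2961 = -285 - 1*2961 = -285 - 2961 = -3246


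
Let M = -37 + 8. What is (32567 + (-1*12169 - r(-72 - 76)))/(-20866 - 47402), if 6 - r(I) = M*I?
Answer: -2057/5689 ≈ -0.36158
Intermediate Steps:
M = -29
r(I) = 6 + 29*I (r(I) = 6 - (-29)*I = 6 + 29*I)
(32567 + (-1*12169 - r(-72 - 76)))/(-20866 - 47402) = (32567 + (-1*12169 - (6 + 29*(-72 - 76))))/(-20866 - 47402) = (32567 + (-12169 - (6 + 29*(-148))))/(-68268) = (32567 + (-12169 - (6 - 4292)))*(-1/68268) = (32567 + (-12169 - 1*(-4286)))*(-1/68268) = (32567 + (-12169 + 4286))*(-1/68268) = (32567 - 7883)*(-1/68268) = 24684*(-1/68268) = -2057/5689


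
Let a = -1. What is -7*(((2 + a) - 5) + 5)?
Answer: -7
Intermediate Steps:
-7*(((2 + a) - 5) + 5) = -7*(((2 - 1) - 5) + 5) = -7*((1 - 5) + 5) = -7*(-4 + 5) = -7*1 = -7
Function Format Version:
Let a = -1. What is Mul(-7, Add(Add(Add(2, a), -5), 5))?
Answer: -7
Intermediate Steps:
Mul(-7, Add(Add(Add(2, a), -5), 5)) = Mul(-7, Add(Add(Add(2, -1), -5), 5)) = Mul(-7, Add(Add(1, -5), 5)) = Mul(-7, Add(-4, 5)) = Mul(-7, 1) = -7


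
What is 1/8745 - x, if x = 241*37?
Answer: -77979164/8745 ≈ -8917.0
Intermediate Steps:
x = 8917
1/8745 - x = 1/8745 - 1*8917 = 1/8745 - 8917 = -77979164/8745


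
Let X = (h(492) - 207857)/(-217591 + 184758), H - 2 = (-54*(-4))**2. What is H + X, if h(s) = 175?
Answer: 1532129796/32833 ≈ 46664.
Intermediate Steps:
H = 46658 (H = 2 + (-54*(-4))**2 = 2 + 216**2 = 2 + 46656 = 46658)
X = 207682/32833 (X = (175 - 207857)/(-217591 + 184758) = -207682/(-32833) = -207682*(-1/32833) = 207682/32833 ≈ 6.3254)
H + X = 46658 + 207682/32833 = 1532129796/32833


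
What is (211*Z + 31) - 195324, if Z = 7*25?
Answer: -158368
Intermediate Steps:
Z = 175
(211*Z + 31) - 195324 = (211*175 + 31) - 195324 = (36925 + 31) - 195324 = 36956 - 195324 = -158368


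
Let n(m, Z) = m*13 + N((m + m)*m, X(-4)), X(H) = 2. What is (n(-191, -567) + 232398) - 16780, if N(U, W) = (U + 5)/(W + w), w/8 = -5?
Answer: 8026163/38 ≈ 2.1121e+5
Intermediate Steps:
w = -40 (w = 8*(-5) = -40)
N(U, W) = (5 + U)/(-40 + W) (N(U, W) = (U + 5)/(W - 40) = (5 + U)/(-40 + W))
n(m, Z) = -5/38 + 13*m - m**2/19 (n(m, Z) = m*13 + (5 + (m + m)*m)/(-40 + 2) = 13*m + (5 + (2*m)*m)/(-38) = 13*m - (5 + 2*m**2)/38 = 13*m + (-5/38 - m**2/19) = -5/38 + 13*m - m**2/19)
(n(-191, -567) + 232398) - 16780 = ((-5/38 + 13*(-191) - 1/19*(-191)**2) + 232398) - 16780 = ((-5/38 - 2483 - 1/19*36481) + 232398) - 16780 = ((-5/38 - 2483 - 36481/19) + 232398) - 16780 = (-167321/38 + 232398) - 16780 = 8663803/38 - 16780 = 8026163/38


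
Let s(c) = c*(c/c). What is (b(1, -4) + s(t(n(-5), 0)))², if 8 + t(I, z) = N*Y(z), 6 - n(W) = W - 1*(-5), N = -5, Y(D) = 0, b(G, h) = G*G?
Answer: 49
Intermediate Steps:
b(G, h) = G²
n(W) = 1 - W (n(W) = 6 - (W - 1*(-5)) = 6 - (W + 5) = 6 - (5 + W) = 6 + (-5 - W) = 1 - W)
t(I, z) = -8 (t(I, z) = -8 - 5*0 = -8 + 0 = -8)
s(c) = c (s(c) = c*1 = c)
(b(1, -4) + s(t(n(-5), 0)))² = (1² - 8)² = (1 - 8)² = (-7)² = 49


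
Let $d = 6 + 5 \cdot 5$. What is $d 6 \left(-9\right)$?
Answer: $-1674$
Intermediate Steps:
$d = 31$ ($d = 6 + 25 = 31$)
$d 6 \left(-9\right) = 31 \cdot 6 \left(-9\right) = 186 \left(-9\right) = -1674$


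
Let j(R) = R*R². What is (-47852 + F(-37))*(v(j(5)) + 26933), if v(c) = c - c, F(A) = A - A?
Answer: -1288797916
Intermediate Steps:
j(R) = R³
F(A) = 0
v(c) = 0
(-47852 + F(-37))*(v(j(5)) + 26933) = (-47852 + 0)*(0 + 26933) = -47852*26933 = -1288797916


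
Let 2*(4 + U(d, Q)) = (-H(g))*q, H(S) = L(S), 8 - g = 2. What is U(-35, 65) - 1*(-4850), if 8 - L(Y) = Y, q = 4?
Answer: 4842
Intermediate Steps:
g = 6 (g = 8 - 1*2 = 8 - 2 = 6)
L(Y) = 8 - Y
H(S) = 8 - S
U(d, Q) = -8 (U(d, Q) = -4 + (-(8 - 1*6)*4)/2 = -4 + (-(8 - 6)*4)/2 = -4 + (-1*2*4)/2 = -4 + (-2*4)/2 = -4 + (1/2)*(-8) = -4 - 4 = -8)
U(-35, 65) - 1*(-4850) = -8 - 1*(-4850) = -8 + 4850 = 4842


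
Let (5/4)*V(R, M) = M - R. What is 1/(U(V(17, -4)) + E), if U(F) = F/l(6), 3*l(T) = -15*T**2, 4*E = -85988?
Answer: -75/1612268 ≈ -4.6518e-5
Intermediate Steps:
E = -21497 (E = (1/4)*(-85988) = -21497)
l(T) = -5*T**2 (l(T) = (-15*T**2)/3 = -5*T**2)
V(R, M) = -4*R/5 + 4*M/5 (V(R, M) = 4*(M - R)/5 = -4*R/5 + 4*M/5)
U(F) = -F/180 (U(F) = F/((-5*6**2)) = F/((-5*36)) = F/(-180) = F*(-1/180) = -F/180)
1/(U(V(17, -4)) + E) = 1/(-(-4/5*17 + (4/5)*(-4))/180 - 21497) = 1/(-(-68/5 - 16/5)/180 - 21497) = 1/(-1/180*(-84/5) - 21497) = 1/(7/75 - 21497) = 1/(-1612268/75) = -75/1612268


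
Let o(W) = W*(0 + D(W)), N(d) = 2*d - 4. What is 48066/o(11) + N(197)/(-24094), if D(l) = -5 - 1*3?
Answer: -289534131/530068 ≈ -546.22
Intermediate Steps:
D(l) = -8 (D(l) = -5 - 3 = -8)
N(d) = -4 + 2*d
o(W) = -8*W (o(W) = W*(0 - 8) = W*(-8) = -8*W)
48066/o(11) + N(197)/(-24094) = 48066/((-8*11)) + (-4 + 2*197)/(-24094) = 48066/(-88) + (-4 + 394)*(-1/24094) = 48066*(-1/88) + 390*(-1/24094) = -24033/44 - 195/12047 = -289534131/530068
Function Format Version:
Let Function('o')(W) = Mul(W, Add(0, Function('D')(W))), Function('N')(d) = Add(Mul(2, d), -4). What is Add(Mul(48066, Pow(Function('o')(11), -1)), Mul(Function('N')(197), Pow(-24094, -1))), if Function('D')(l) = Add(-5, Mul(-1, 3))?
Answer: Rational(-289534131, 530068) ≈ -546.22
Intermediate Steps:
Function('D')(l) = -8 (Function('D')(l) = Add(-5, -3) = -8)
Function('N')(d) = Add(-4, Mul(2, d))
Function('o')(W) = Mul(-8, W) (Function('o')(W) = Mul(W, Add(0, -8)) = Mul(W, -8) = Mul(-8, W))
Add(Mul(48066, Pow(Function('o')(11), -1)), Mul(Function('N')(197), Pow(-24094, -1))) = Add(Mul(48066, Pow(Mul(-8, 11), -1)), Mul(Add(-4, Mul(2, 197)), Pow(-24094, -1))) = Add(Mul(48066, Pow(-88, -1)), Mul(Add(-4, 394), Rational(-1, 24094))) = Add(Mul(48066, Rational(-1, 88)), Mul(390, Rational(-1, 24094))) = Add(Rational(-24033, 44), Rational(-195, 12047)) = Rational(-289534131, 530068)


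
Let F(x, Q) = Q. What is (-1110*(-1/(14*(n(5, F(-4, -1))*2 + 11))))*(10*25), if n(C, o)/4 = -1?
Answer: 46250/7 ≈ 6607.1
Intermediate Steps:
n(C, o) = -4 (n(C, o) = 4*(-1) = -4)
(-1110*(-1/(14*(n(5, F(-4, -1))*2 + 11))))*(10*25) = (-1110*(-1/(14*(-4*2 + 11))))*(10*25) = -1110*(-1/(14*(-8 + 11)))*250 = -1110/(3*(-14))*250 = -1110/(-42)*250 = -1110*(-1/42)*250 = (185/7)*250 = 46250/7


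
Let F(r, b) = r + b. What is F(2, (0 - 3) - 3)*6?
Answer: -24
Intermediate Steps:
F(r, b) = b + r
F(2, (0 - 3) - 3)*6 = (((0 - 3) - 3) + 2)*6 = ((-3 - 3) + 2)*6 = (-6 + 2)*6 = -4*6 = -24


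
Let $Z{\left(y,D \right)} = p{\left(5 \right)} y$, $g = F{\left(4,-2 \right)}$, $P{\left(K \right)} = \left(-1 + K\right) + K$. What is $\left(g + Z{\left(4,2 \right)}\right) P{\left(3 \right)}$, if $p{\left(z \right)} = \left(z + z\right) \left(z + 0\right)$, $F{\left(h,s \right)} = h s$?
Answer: $960$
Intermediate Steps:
$p{\left(z \right)} = 2 z^{2}$ ($p{\left(z \right)} = 2 z z = 2 z^{2}$)
$P{\left(K \right)} = -1 + 2 K$
$g = -8$ ($g = 4 \left(-2\right) = -8$)
$Z{\left(y,D \right)} = 50 y$ ($Z{\left(y,D \right)} = 2 \cdot 5^{2} y = 2 \cdot 25 y = 50 y$)
$\left(g + Z{\left(4,2 \right)}\right) P{\left(3 \right)} = \left(-8 + 50 \cdot 4\right) \left(-1 + 2 \cdot 3\right) = \left(-8 + 200\right) \left(-1 + 6\right) = 192 \cdot 5 = 960$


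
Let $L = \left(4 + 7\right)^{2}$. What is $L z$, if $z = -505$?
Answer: $-61105$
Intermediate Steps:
$L = 121$ ($L = 11^{2} = 121$)
$L z = 121 \left(-505\right) = -61105$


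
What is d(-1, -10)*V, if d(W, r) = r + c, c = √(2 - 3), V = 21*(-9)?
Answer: 1890 - 189*I ≈ 1890.0 - 189.0*I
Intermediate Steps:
V = -189
c = I (c = √(-1) = I ≈ 1.0*I)
d(W, r) = I + r (d(W, r) = r + I = I + r)
d(-1, -10)*V = (I - 10)*(-189) = (-10 + I)*(-189) = 1890 - 189*I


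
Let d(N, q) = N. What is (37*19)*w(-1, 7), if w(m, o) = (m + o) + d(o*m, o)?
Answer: -703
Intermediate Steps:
w(m, o) = m + o + m*o (w(m, o) = (m + o) + o*m = (m + o) + m*o = m + o + m*o)
(37*19)*w(-1, 7) = (37*19)*(-1 + 7 - 1*7) = 703*(-1 + 7 - 7) = 703*(-1) = -703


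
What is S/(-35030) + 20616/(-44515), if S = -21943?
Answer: 50922833/311872090 ≈ 0.16328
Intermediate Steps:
S/(-35030) + 20616/(-44515) = -21943/(-35030) + 20616/(-44515) = -21943*(-1/35030) + 20616*(-1/44515) = 21943/35030 - 20616/44515 = 50922833/311872090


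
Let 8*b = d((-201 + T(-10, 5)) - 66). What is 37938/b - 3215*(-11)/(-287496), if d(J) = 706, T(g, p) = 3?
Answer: 3965055377/9226008 ≈ 429.77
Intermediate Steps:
b = 353/4 (b = (1/8)*706 = 353/4 ≈ 88.250)
37938/b - 3215*(-11)/(-287496) = 37938/(353/4) - 3215*(-11)/(-287496) = 37938*(4/353) + 35365*(-1/287496) = 151752/353 - 3215/26136 = 3965055377/9226008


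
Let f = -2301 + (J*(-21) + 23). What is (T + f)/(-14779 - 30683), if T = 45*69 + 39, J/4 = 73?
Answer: 2633/22731 ≈ 0.11583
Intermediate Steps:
J = 292 (J = 4*73 = 292)
T = 3144 (T = 3105 + 39 = 3144)
f = -8410 (f = -2301 + (292*(-21) + 23) = -2301 + (-6132 + 23) = -2301 - 6109 = -8410)
(T + f)/(-14779 - 30683) = (3144 - 8410)/(-14779 - 30683) = -5266/(-45462) = -5266*(-1/45462) = 2633/22731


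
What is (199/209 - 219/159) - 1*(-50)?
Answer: 549140/11077 ≈ 49.575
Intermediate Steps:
(199/209 - 219/159) - 1*(-50) = (199*(1/209) - 219*1/159) + 50 = (199/209 - 73/53) + 50 = -4710/11077 + 50 = 549140/11077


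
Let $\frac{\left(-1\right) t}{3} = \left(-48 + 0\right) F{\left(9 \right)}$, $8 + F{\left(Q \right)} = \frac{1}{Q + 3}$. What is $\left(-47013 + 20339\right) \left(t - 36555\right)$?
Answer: $1005476430$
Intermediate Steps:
$F{\left(Q \right)} = -8 + \frac{1}{3 + Q}$ ($F{\left(Q \right)} = -8 + \frac{1}{Q + 3} = -8 + \frac{1}{3 + Q}$)
$t = -1140$ ($t = - 3 \left(-48 + 0\right) \frac{-23 - 72}{3 + 9} = - 3 \left(- 48 \frac{-23 - 72}{12}\right) = - 3 \left(- 48 \cdot \frac{1}{12} \left(-95\right)\right) = - 3 \left(\left(-48\right) \left(- \frac{95}{12}\right)\right) = \left(-3\right) 380 = -1140$)
$\left(-47013 + 20339\right) \left(t - 36555\right) = \left(-47013 + 20339\right) \left(-1140 - 36555\right) = \left(-26674\right) \left(-37695\right) = 1005476430$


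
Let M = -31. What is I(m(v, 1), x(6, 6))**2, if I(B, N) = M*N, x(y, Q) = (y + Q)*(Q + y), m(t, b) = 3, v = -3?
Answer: 19927296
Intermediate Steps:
x(y, Q) = (Q + y)**2 (x(y, Q) = (Q + y)*(Q + y) = (Q + y)**2)
I(B, N) = -31*N
I(m(v, 1), x(6, 6))**2 = (-31*(6 + 6)**2)**2 = (-31*12**2)**2 = (-31*144)**2 = (-4464)**2 = 19927296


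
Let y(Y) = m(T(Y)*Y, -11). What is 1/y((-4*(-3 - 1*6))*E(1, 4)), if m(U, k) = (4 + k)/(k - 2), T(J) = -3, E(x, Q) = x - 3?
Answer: 13/7 ≈ 1.8571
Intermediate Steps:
E(x, Q) = -3 + x
m(U, k) = (4 + k)/(-2 + k)
y(Y) = 7/13 (y(Y) = (4 - 11)/(-2 - 11) = -7/(-13) = -1/13*(-7) = 7/13)
1/y((-4*(-3 - 1*6))*E(1, 4)) = 1/(7/13) = 13/7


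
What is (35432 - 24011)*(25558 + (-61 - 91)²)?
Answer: 555768702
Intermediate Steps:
(35432 - 24011)*(25558 + (-61 - 91)²) = 11421*(25558 + (-152)²) = 11421*(25558 + 23104) = 11421*48662 = 555768702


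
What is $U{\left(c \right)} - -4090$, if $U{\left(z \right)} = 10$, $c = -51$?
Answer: $4100$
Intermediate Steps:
$U{\left(c \right)} - -4090 = 10 - -4090 = 10 + 4090 = 4100$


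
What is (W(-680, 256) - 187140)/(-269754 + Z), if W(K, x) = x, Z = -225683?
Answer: 186884/495437 ≈ 0.37721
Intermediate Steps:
(W(-680, 256) - 187140)/(-269754 + Z) = (256 - 187140)/(-269754 - 225683) = -186884/(-495437) = -186884*(-1/495437) = 186884/495437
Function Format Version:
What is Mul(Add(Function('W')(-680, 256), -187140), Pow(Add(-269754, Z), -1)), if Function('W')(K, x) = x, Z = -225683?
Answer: Rational(186884, 495437) ≈ 0.37721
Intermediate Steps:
Mul(Add(Function('W')(-680, 256), -187140), Pow(Add(-269754, Z), -1)) = Mul(Add(256, -187140), Pow(Add(-269754, -225683), -1)) = Mul(-186884, Pow(-495437, -1)) = Mul(-186884, Rational(-1, 495437)) = Rational(186884, 495437)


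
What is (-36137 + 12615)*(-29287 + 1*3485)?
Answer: 606914644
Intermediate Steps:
(-36137 + 12615)*(-29287 + 1*3485) = -23522*(-29287 + 3485) = -23522*(-25802) = 606914644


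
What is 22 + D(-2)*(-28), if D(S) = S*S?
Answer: -90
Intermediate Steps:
D(S) = S**2
22 + D(-2)*(-28) = 22 + (-2)**2*(-28) = 22 + 4*(-28) = 22 - 112 = -90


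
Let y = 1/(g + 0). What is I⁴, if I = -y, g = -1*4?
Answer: 1/256 ≈ 0.0039063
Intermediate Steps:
g = -4
y = -¼ (y = 1/(-4 + 0) = 1/(-4) = -¼ ≈ -0.25000)
I = ¼ (I = -1*(-¼) = ¼ ≈ 0.25000)
I⁴ = (¼)⁴ = 1/256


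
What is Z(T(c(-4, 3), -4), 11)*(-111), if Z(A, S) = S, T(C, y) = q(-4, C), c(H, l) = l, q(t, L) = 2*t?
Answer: -1221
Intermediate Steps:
T(C, y) = -8 (T(C, y) = 2*(-4) = -8)
Z(T(c(-4, 3), -4), 11)*(-111) = 11*(-111) = -1221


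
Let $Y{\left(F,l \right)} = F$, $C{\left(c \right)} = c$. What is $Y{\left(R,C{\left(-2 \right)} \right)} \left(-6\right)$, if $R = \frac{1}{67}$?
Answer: $- \frac{6}{67} \approx -0.089552$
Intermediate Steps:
$R = \frac{1}{67} \approx 0.014925$
$Y{\left(R,C{\left(-2 \right)} \right)} \left(-6\right) = \frac{1}{67} \left(-6\right) = - \frac{6}{67}$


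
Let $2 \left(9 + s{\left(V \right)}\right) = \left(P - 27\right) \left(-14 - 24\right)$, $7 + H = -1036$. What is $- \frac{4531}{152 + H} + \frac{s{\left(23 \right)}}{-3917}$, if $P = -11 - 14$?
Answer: $\frac{16875638}{3490047} \approx 4.8354$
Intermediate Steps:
$H = -1043$ ($H = -7 - 1036 = -1043$)
$P = -25$ ($P = -11 - 14 = -25$)
$s{\left(V \right)} = 979$ ($s{\left(V \right)} = -9 + \frac{\left(-25 - 27\right) \left(-14 - 24\right)}{2} = -9 + \frac{\left(-52\right) \left(-38\right)}{2} = -9 + \frac{1}{2} \cdot 1976 = -9 + 988 = 979$)
$- \frac{4531}{152 + H} + \frac{s{\left(23 \right)}}{-3917} = - \frac{4531}{152 - 1043} + \frac{979}{-3917} = - \frac{4531}{-891} + 979 \left(- \frac{1}{3917}\right) = \left(-4531\right) \left(- \frac{1}{891}\right) - \frac{979}{3917} = \frac{4531}{891} - \frac{979}{3917} = \frac{16875638}{3490047}$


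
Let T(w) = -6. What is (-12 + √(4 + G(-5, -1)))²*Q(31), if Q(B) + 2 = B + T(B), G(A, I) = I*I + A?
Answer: 3312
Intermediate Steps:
G(A, I) = A + I² (G(A, I) = I² + A = A + I²)
Q(B) = -8 + B (Q(B) = -2 + (B - 6) = -2 + (-6 + B) = -8 + B)
(-12 + √(4 + G(-5, -1)))²*Q(31) = (-12 + √(4 + (-5 + (-1)²)))²*(-8 + 31) = (-12 + √(4 + (-5 + 1)))²*23 = (-12 + √(4 - 4))²*23 = (-12 + √0)²*23 = (-12 + 0)²*23 = (-12)²*23 = 144*23 = 3312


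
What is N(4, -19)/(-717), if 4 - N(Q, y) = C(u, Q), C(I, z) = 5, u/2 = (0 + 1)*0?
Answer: 1/717 ≈ 0.0013947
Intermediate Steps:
u = 0 (u = 2*((0 + 1)*0) = 2*(1*0) = 2*0 = 0)
N(Q, y) = -1 (N(Q, y) = 4 - 1*5 = 4 - 5 = -1)
N(4, -19)/(-717) = -1/(-717) = -1*(-1/717) = 1/717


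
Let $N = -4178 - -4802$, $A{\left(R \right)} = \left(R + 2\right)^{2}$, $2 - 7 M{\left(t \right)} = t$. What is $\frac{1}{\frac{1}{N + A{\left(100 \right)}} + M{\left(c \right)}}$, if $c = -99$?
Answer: $\frac{77196}{1113835} \approx 0.069306$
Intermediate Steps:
$M{\left(t \right)} = \frac{2}{7} - \frac{t}{7}$
$A{\left(R \right)} = \left(2 + R\right)^{2}$
$N = 624$ ($N = -4178 + 4802 = 624$)
$\frac{1}{\frac{1}{N + A{\left(100 \right)}} + M{\left(c \right)}} = \frac{1}{\frac{1}{624 + \left(2 + 100\right)^{2}} + \left(\frac{2}{7} - - \frac{99}{7}\right)} = \frac{1}{\frac{1}{624 + 102^{2}} + \left(\frac{2}{7} + \frac{99}{7}\right)} = \frac{1}{\frac{1}{624 + 10404} + \frac{101}{7}} = \frac{1}{\frac{1}{11028} + \frac{101}{7}} = \frac{1}{\frac{1113835}{77196}} = \frac{77196}{1113835}$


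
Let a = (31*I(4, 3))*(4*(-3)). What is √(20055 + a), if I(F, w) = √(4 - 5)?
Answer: √(20055 - 372*I) ≈ 141.62 - 1.313*I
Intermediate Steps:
I(F, w) = I (I(F, w) = √(-1) = I)
a = -372*I (a = (31*I)*(4*(-3)) = (31*I)*(-12) = -372*I ≈ -372.0*I)
√(20055 + a) = √(20055 - 372*I)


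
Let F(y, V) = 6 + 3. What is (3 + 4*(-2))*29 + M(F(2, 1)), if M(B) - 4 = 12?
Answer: -129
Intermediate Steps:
F(y, V) = 9
M(B) = 16 (M(B) = 4 + 12 = 16)
(3 + 4*(-2))*29 + M(F(2, 1)) = (3 + 4*(-2))*29 + 16 = (3 - 8)*29 + 16 = -5*29 + 16 = -145 + 16 = -129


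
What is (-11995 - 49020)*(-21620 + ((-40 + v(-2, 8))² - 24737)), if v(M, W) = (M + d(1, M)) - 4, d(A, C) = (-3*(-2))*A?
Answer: 2730848355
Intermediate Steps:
d(A, C) = 6*A
v(M, W) = 2 + M (v(M, W) = (M + 6*1) - 4 = (M + 6) - 4 = (6 + M) - 4 = 2 + M)
(-11995 - 49020)*(-21620 + ((-40 + v(-2, 8))² - 24737)) = (-11995 - 49020)*(-21620 + ((-40 + (2 - 2))² - 24737)) = -61015*(-21620 + ((-40 + 0)² - 24737)) = -61015*(-21620 + ((-40)² - 24737)) = -61015*(-21620 + (1600 - 24737)) = -61015*(-21620 - 23137) = -61015*(-44757) = 2730848355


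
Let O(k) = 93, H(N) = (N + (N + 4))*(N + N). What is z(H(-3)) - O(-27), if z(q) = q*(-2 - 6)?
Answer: -189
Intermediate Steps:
H(N) = 2*N*(4 + 2*N) (H(N) = (N + (4 + N))*(2*N) = (4 + 2*N)*(2*N) = 2*N*(4 + 2*N))
z(q) = -8*q (z(q) = q*(-8) = -8*q)
z(H(-3)) - O(-27) = -32*(-3)*(2 - 3) - 1*93 = -32*(-3)*(-1) - 93 = -8*12 - 93 = -96 - 93 = -189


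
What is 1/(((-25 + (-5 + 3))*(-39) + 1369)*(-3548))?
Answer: -1/8593256 ≈ -1.1637e-7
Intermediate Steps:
1/(((-25 + (-5 + 3))*(-39) + 1369)*(-3548)) = -1/3548/((-25 - 2)*(-39) + 1369) = -1/3548/(-27*(-39) + 1369) = -1/3548/(1053 + 1369) = -1/3548/2422 = (1/2422)*(-1/3548) = -1/8593256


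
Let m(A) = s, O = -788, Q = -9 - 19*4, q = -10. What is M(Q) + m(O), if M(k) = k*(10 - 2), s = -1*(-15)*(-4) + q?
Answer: -750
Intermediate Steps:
s = -70 (s = -1*(-15)*(-4) - 10 = 15*(-4) - 10 = -60 - 10 = -70)
Q = -85 (Q = -9 - 76 = -85)
M(k) = 8*k (M(k) = k*8 = 8*k)
m(A) = -70
M(Q) + m(O) = 8*(-85) - 70 = -680 - 70 = -750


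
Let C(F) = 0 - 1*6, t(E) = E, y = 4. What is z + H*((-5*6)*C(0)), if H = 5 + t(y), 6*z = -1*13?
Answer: 9707/6 ≈ 1617.8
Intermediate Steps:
C(F) = -6 (C(F) = 0 - 6 = -6)
z = -13/6 (z = (-1*13)/6 = (⅙)*(-13) = -13/6 ≈ -2.1667)
H = 9 (H = 5 + 4 = 9)
z + H*((-5*6)*C(0)) = -13/6 + 9*(-5*6*(-6)) = -13/6 + 9*(-30*(-6)) = -13/6 + 9*180 = -13/6 + 1620 = 9707/6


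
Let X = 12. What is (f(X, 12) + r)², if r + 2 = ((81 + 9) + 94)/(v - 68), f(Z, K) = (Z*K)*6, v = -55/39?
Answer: 5411476282564/7327849 ≈ 7.3848e+5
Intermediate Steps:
v = -55/39 (v = -55*1/39 = -55/39 ≈ -1.4103)
f(Z, K) = 6*K*Z (f(Z, K) = (K*Z)*6 = 6*K*Z)
r = -12590/2707 (r = -2 + ((81 + 9) + 94)/(-55/39 - 68) = -2 + (90 + 94)/(-2707/39) = -2 + 184*(-39/2707) = -2 - 7176/2707 = -12590/2707 ≈ -4.6509)
(f(X, 12) + r)² = (6*12*12 - 12590/2707)² = (864 - 12590/2707)² = (2326258/2707)² = 5411476282564/7327849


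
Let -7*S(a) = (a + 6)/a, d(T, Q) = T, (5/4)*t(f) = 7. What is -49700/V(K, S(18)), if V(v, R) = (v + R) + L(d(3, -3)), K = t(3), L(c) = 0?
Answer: -18375/2 ≈ -9187.5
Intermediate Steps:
t(f) = 28/5 (t(f) = (⅘)*7 = 28/5)
S(a) = -(6 + a)/(7*a) (S(a) = -(a + 6)/(7*a) = -(6 + a)/(7*a))
K = 28/5 ≈ 5.6000
V(v, R) = R + v (V(v, R) = (v + R) + 0 = (R + v) + 0 = R + v)
-49700/V(K, S(18)) = -49700/((⅐)*(-6 - 1*18)/18 + 28/5) = -49700/((⅐)*(1/18)*(-6 - 18) + 28/5) = -49700/((⅐)*(1/18)*(-24) + 28/5) = -49700/(-4/21 + 28/5) = -49700/568/105 = -49700*105/568 = -18375/2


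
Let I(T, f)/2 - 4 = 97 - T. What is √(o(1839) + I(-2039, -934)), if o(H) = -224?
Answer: 26*√6 ≈ 63.687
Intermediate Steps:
I(T, f) = 202 - 2*T (I(T, f) = 8 + 2*(97 - T) = 8 + (194 - 2*T) = 202 - 2*T)
√(o(1839) + I(-2039, -934)) = √(-224 + (202 - 2*(-2039))) = √(-224 + (202 + 4078)) = √(-224 + 4280) = √4056 = 26*√6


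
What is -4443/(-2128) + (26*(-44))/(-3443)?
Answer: 1611971/666064 ≈ 2.4201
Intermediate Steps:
-4443/(-2128) + (26*(-44))/(-3443) = -4443*(-1/2128) - 1144*(-1/3443) = 4443/2128 + 104/313 = 1611971/666064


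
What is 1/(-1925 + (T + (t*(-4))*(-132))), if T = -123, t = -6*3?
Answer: -1/11552 ≈ -8.6565e-5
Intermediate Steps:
t = -18
1/(-1925 + (T + (t*(-4))*(-132))) = 1/(-1925 + (-123 - 18*(-4)*(-132))) = 1/(-1925 + (-123 + 72*(-132))) = 1/(-1925 + (-123 - 9504)) = 1/(-1925 - 9627) = 1/(-11552) = -1/11552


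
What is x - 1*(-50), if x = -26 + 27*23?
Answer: 645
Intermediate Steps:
x = 595 (x = -26 + 621 = 595)
x - 1*(-50) = 595 - 1*(-50) = 595 + 50 = 645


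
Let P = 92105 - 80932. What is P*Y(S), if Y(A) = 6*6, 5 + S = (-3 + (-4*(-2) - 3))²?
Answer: 402228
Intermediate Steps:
S = -1 (S = -5 + (-3 + (-4*(-2) - 3))² = -5 + (-3 + (8 - 3))² = -5 + (-3 + 5)² = -5 + 2² = -5 + 4 = -1)
Y(A) = 36
P = 11173
P*Y(S) = 11173*36 = 402228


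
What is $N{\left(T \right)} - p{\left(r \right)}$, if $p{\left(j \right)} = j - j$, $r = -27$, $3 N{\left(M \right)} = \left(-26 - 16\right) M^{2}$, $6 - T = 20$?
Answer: $-2744$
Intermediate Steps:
$T = -14$ ($T = 6 - 20 = -14$)
$N{\left(M \right)} = - 14 M^{2}$ ($N{\left(M \right)} = \frac{\left(-26 - 16\right) M^{2}}{3} = \frac{\left(-42\right) M^{2}}{3} = - 14 M^{2}$)
$p{\left(j \right)} = 0$
$N{\left(T \right)} - p{\left(r \right)} = - 14 \left(-14\right)^{2} - 0 = \left(-14\right) 196 + 0 = -2744 + 0 = -2744$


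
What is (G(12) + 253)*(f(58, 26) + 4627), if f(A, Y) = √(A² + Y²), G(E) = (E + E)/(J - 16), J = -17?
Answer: 12839925/11 + 5550*√1010/11 ≈ 1.1833e+6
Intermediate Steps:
G(E) = -2*E/33 (G(E) = (E + E)/(-17 - 16) = (2*E)/(-33) = (2*E)*(-1/33) = -2*E/33)
(G(12) + 253)*(f(58, 26) + 4627) = (-2/33*12 + 253)*(√(58² + 26²) + 4627) = (-8/11 + 253)*(√(3364 + 676) + 4627) = 2775*(√4040 + 4627)/11 = 2775*(2*√1010 + 4627)/11 = 2775*(4627 + 2*√1010)/11 = 12839925/11 + 5550*√1010/11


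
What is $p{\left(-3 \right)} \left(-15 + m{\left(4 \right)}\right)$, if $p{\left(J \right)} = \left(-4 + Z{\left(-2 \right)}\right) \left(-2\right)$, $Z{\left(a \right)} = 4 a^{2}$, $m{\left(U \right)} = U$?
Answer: $264$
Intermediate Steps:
$p{\left(J \right)} = -24$ ($p{\left(J \right)} = \left(-4 + 4 \left(-2\right)^{2}\right) \left(-2\right) = \left(-4 + 4 \cdot 4\right) \left(-2\right) = \left(-4 + 16\right) \left(-2\right) = 12 \left(-2\right) = -24$)
$p{\left(-3 \right)} \left(-15 + m{\left(4 \right)}\right) = - 24 \left(-15 + 4\right) = \left(-24\right) \left(-11\right) = 264$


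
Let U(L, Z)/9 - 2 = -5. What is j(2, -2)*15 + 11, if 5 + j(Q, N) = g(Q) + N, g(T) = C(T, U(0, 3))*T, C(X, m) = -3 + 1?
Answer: -154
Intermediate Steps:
U(L, Z) = -27 (U(L, Z) = 18 + 9*(-5) = 18 - 45 = -27)
C(X, m) = -2
g(T) = -2*T
j(Q, N) = -5 + N - 2*Q (j(Q, N) = -5 + (-2*Q + N) = -5 + (N - 2*Q) = -5 + N - 2*Q)
j(2, -2)*15 + 11 = (-5 - 2 - 2*2)*15 + 11 = (-5 - 2 - 4)*15 + 11 = -11*15 + 11 = -165 + 11 = -154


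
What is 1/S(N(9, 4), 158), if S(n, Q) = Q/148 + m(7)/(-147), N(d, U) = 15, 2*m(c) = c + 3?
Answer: 10878/11243 ≈ 0.96754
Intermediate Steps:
m(c) = 3/2 + c/2 (m(c) = (c + 3)/2 = (3 + c)/2 = 3/2 + c/2)
S(n, Q) = -5/147 + Q/148 (S(n, Q) = Q/148 + (3/2 + (½)*7)/(-147) = Q*(1/148) + (3/2 + 7/2)*(-1/147) = Q/148 + 5*(-1/147) = Q/148 - 5/147 = -5/147 + Q/148)
1/S(N(9, 4), 158) = 1/(-5/147 + (1/148)*158) = 1/(-5/147 + 79/74) = 1/(11243/10878) = 10878/11243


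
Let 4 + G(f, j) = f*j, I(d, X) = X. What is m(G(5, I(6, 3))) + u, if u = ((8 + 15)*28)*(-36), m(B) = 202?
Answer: -22982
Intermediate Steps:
G(f, j) = -4 + f*j
u = -23184 (u = (23*28)*(-36) = 644*(-36) = -23184)
m(G(5, I(6, 3))) + u = 202 - 23184 = -22982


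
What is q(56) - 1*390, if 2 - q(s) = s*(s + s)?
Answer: -6660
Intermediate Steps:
q(s) = 2 - 2*s² (q(s) = 2 - s*(s + s) = 2 - s*2*s = 2 - 2*s²)
q(56) - 1*390 = (2 - 2*56²) - 1*390 = (2 - 2*3136) - 390 = (2 - 6272) - 390 = -6270 - 390 = -6660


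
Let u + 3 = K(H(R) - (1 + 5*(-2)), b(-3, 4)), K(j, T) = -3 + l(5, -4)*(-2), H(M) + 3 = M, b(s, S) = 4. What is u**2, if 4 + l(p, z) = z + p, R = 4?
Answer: 0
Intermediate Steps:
H(M) = -3 + M
l(p, z) = -4 + p + z (l(p, z) = -4 + (z + p) = -4 + (p + z) = -4 + p + z)
K(j, T) = 3 (K(j, T) = -3 + (-4 + 5 - 4)*(-2) = -3 - 3*(-2) = -3 + 6 = 3)
u = 0 (u = -3 + 3 = 0)
u**2 = 0**2 = 0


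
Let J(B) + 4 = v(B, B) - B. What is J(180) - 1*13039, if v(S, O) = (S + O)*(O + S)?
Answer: 116377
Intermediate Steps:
v(S, O) = (O + S)² (v(S, O) = (O + S)*(O + S) = (O + S)²)
J(B) = -4 - B + 4*B² (J(B) = -4 + ((B + B)² - B) = -4 + ((2*B)² - B) = -4 + (4*B² - B) = -4 + (-B + 4*B²) = -4 - B + 4*B²)
J(180) - 1*13039 = (-4 - 1*180 + 4*180²) - 1*13039 = (-4 - 180 + 4*32400) - 13039 = (-4 - 180 + 129600) - 13039 = 129416 - 13039 = 116377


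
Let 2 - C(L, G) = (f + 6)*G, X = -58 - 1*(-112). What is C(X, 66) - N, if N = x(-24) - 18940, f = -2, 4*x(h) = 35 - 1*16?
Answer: 74693/4 ≈ 18673.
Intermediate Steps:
x(h) = 19/4 (x(h) = (35 - 1*16)/4 = (35 - 16)/4 = (¼)*19 = 19/4)
X = 54 (X = -58 + 112 = 54)
C(L, G) = 2 - 4*G (C(L, G) = 2 - (-2 + 6)*G = 2 - 4*G)
N = -75741/4 (N = 19/4 - 18940 = -75741/4 ≈ -18935.)
C(X, 66) - N = (2 - 4*66) - 1*(-75741/4) = (2 - 264) + 75741/4 = -262 + 75741/4 = 74693/4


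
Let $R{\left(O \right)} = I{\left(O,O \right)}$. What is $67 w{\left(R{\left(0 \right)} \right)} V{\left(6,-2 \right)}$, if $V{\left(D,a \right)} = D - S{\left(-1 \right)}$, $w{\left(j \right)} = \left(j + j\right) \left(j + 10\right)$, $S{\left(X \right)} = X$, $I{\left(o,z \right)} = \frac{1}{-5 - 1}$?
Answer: $- \frac{27671}{18} \approx -1537.3$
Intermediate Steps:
$I{\left(o,z \right)} = - \frac{1}{6}$ ($I{\left(o,z \right)} = \frac{1}{-6} = - \frac{1}{6}$)
$R{\left(O \right)} = - \frac{1}{6}$
$w{\left(j \right)} = 2 j \left(10 + j\right)$
$V{\left(D,a \right)} = 1 + D$ ($V{\left(D,a \right)} = D - -1 = D + 1 = 1 + D$)
$67 w{\left(R{\left(0 \right)} \right)} V{\left(6,-2 \right)} = 67 \cdot 2 \left(- \frac{1}{6}\right) \left(10 - \frac{1}{6}\right) \left(1 + 6\right) = 67 \cdot 2 \left(- \frac{1}{6}\right) \frac{59}{6} \cdot 7 = 67 \left(- \frac{59}{18}\right) 7 = \left(- \frac{3953}{18}\right) 7 = - \frac{27671}{18}$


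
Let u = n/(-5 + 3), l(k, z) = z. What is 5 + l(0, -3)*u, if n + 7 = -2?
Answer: -17/2 ≈ -8.5000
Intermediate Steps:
n = -9 (n = -7 - 2 = -9)
u = 9/2 (u = -9/(-5 + 3) = -9/(-2) = -9*(-½) = 9/2 ≈ 4.5000)
5 + l(0, -3)*u = 5 - 3*9/2 = 5 - 27/2 = -17/2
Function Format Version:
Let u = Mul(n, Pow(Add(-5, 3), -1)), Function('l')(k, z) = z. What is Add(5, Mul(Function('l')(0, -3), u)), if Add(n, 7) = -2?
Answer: Rational(-17, 2) ≈ -8.5000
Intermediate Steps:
n = -9 (n = Add(-7, -2) = -9)
u = Rational(9, 2) (u = Mul(-9, Pow(Add(-5, 3), -1)) = Mul(-9, Pow(-2, -1)) = Mul(-9, Rational(-1, 2)) = Rational(9, 2) ≈ 4.5000)
Add(5, Mul(Function('l')(0, -3), u)) = Add(5, Mul(-3, Rational(9, 2))) = Add(5, Rational(-27, 2)) = Rational(-17, 2)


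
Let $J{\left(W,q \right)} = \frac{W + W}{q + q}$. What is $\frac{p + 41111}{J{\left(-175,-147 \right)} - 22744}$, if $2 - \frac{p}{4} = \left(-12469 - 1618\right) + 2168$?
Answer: $- \frac{1864695}{477599} \approx -3.9043$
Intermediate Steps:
$J{\left(W,q \right)} = \frac{W}{q}$ ($J{\left(W,q \right)} = \frac{2 W}{2 q} = 2 W \frac{1}{2 q} = \frac{W}{q}$)
$p = 47684$ ($p = 8 - 4 \left(\left(-12469 - 1618\right) + 2168\right) = 8 - 4 \left(-14087 + 2168\right) = 8 - -47676 = 8 + 47676 = 47684$)
$\frac{p + 41111}{J{\left(-175,-147 \right)} - 22744} = \frac{47684 + 41111}{- \frac{175}{-147} - 22744} = \frac{88795}{\left(-175\right) \left(- \frac{1}{147}\right) - 22744} = \frac{88795}{\frac{25}{21} - 22744} = \frac{88795}{- \frac{477599}{21}} = 88795 \left(- \frac{21}{477599}\right) = - \frac{1864695}{477599}$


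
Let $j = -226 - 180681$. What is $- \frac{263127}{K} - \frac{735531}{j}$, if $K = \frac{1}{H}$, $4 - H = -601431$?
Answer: $- \frac{28629217888395684}{180907} \approx -1.5825 \cdot 10^{11}$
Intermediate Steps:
$H = 601435$ ($H = 4 - -601431 = 4 + 601431 = 601435$)
$K = \frac{1}{601435} \approx 1.6627 \cdot 10^{-6}$
$j = -180907$ ($j = -226 - 180681 = -180907$)
$- \frac{263127}{K} - \frac{735531}{j} = - 263127 \frac{1}{\frac{1}{601435}} - \frac{735531}{-180907} = \left(-263127\right) 601435 - - \frac{735531}{180907} = -158253787245 + \frac{735531}{180907} = - \frac{28629217888395684}{180907}$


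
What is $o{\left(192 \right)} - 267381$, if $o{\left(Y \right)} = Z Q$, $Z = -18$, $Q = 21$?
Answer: $-267759$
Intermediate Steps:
$o{\left(Y \right)} = -378$ ($o{\left(Y \right)} = \left(-18\right) 21 = -378$)
$o{\left(192 \right)} - 267381 = -378 - 267381 = -267759$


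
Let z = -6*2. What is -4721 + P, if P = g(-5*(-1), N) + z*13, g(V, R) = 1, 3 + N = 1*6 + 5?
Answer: -4876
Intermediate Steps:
z = -12
N = 8 (N = -3 + (1*6 + 5) = -3 + (6 + 5) = -3 + 11 = 8)
P = -155 (P = 1 - 12*13 = 1 - 156 = -155)
-4721 + P = -4721 - 155 = -4876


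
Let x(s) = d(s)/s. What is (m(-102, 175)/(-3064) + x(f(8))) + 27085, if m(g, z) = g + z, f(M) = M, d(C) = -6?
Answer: 82986069/3064 ≈ 27084.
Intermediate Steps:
x(s) = -6/s
(m(-102, 175)/(-3064) + x(f(8))) + 27085 = ((-102 + 175)/(-3064) - 6/8) + 27085 = (73*(-1/3064) - 6*⅛) + 27085 = (-73/3064 - ¾) + 27085 = -2371/3064 + 27085 = 82986069/3064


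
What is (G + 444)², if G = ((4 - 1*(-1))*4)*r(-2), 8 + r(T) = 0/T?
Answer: 80656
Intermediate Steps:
r(T) = -8 (r(T) = -8 + 0/T = -8 + 0 = -8)
G = -160 (G = ((4 - 1*(-1))*4)*(-8) = ((4 + 1)*4)*(-8) = (5*4)*(-8) = 20*(-8) = -160)
(G + 444)² = (-160 + 444)² = 284² = 80656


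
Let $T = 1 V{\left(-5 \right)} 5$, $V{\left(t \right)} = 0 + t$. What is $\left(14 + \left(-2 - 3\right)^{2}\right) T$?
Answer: $-975$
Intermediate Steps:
$V{\left(t \right)} = t$
$T = -25$ ($T = 1 \left(-5\right) 5 = \left(-5\right) 5 = -25$)
$\left(14 + \left(-2 - 3\right)^{2}\right) T = \left(14 + \left(-2 - 3\right)^{2}\right) \left(-25\right) = \left(14 + \left(-5\right)^{2}\right) \left(-25\right) = \left(14 + 25\right) \left(-25\right) = 39 \left(-25\right) = -975$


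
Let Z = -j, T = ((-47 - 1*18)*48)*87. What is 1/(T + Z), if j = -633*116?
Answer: -1/198012 ≈ -5.0502e-6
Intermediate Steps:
j = -73428
T = -271440 (T = ((-47 - 18)*48)*87 = -65*48*87 = -3120*87 = -271440)
Z = 73428 (Z = -1*(-73428) = 73428)
1/(T + Z) = 1/(-271440 + 73428) = 1/(-198012) = -1/198012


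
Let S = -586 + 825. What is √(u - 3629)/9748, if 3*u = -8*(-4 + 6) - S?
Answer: I*√3714/9748 ≈ 0.0062518*I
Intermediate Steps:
S = 239
u = -85 (u = (-8*(-4 + 6) - 1*239)/3 = (-8*2 - 239)/3 = (-16 - 239)/3 = (⅓)*(-255) = -85)
√(u - 3629)/9748 = √(-85 - 3629)/9748 = √(-3714)*(1/9748) = (I*√3714)*(1/9748) = I*√3714/9748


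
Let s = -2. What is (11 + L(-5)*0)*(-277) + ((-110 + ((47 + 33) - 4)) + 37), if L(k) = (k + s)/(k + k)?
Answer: -3044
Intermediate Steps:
L(k) = (-2 + k)/(2*k) (L(k) = (k - 2)/(k + k) = (-2 + k)/((2*k)) = (-2 + k)*(1/(2*k)) = (-2 + k)/(2*k))
(11 + L(-5)*0)*(-277) + ((-110 + ((47 + 33) - 4)) + 37) = (11 + ((1/2)*(-2 - 5)/(-5))*0)*(-277) + ((-110 + ((47 + 33) - 4)) + 37) = (11 + ((1/2)*(-1/5)*(-7))*0)*(-277) + ((-110 + (80 - 4)) + 37) = (11 + (7/10)*0)*(-277) + ((-110 + 76) + 37) = (11 + 0)*(-277) + (-34 + 37) = 11*(-277) + 3 = -3047 + 3 = -3044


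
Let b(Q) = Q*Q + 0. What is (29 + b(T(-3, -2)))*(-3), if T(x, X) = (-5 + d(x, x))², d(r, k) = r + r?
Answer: -44010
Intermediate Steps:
d(r, k) = 2*r
T(x, X) = (-5 + 2*x)²
b(Q) = Q² (b(Q) = Q² + 0 = Q²)
(29 + b(T(-3, -2)))*(-3) = (29 + ((-5 + 2*(-3))²)²)*(-3) = (29 + ((-5 - 6)²)²)*(-3) = (29 + ((-11)²)²)*(-3) = (29 + 121²)*(-3) = (29 + 14641)*(-3) = 14670*(-3) = -44010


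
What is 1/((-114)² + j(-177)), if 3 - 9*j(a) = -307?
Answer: 9/117274 ≈ 7.6743e-5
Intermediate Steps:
j(a) = 310/9 (j(a) = ⅓ - ⅑*(-307) = ⅓ + 307/9 = 310/9)
1/((-114)² + j(-177)) = 1/((-114)² + 310/9) = 1/(12996 + 310/9) = 1/(117274/9) = 9/117274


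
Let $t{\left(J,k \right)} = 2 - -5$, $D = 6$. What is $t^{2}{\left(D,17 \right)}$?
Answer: $49$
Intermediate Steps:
$t{\left(J,k \right)} = 7$ ($t{\left(J,k \right)} = 2 + 5 = 7$)
$t^{2}{\left(D,17 \right)} = 7^{2} = 49$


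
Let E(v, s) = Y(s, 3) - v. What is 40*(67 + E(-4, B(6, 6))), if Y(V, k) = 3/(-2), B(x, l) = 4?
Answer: 2780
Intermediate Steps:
Y(V, k) = -3/2 (Y(V, k) = 3*(-1/2) = -3/2)
E(v, s) = -3/2 - v
40*(67 + E(-4, B(6, 6))) = 40*(67 + (-3/2 - 1*(-4))) = 40*(67 + (-3/2 + 4)) = 40*(67 + 5/2) = 40*(139/2) = 2780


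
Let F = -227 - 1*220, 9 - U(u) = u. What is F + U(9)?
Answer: -447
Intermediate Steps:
U(u) = 9 - u
F = -447 (F = -227 - 220 = -447)
F + U(9) = -447 + (9 - 1*9) = -447 + (9 - 9) = -447 + 0 = -447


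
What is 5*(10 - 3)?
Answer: 35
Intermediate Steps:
5*(10 - 3) = 5*7 = 35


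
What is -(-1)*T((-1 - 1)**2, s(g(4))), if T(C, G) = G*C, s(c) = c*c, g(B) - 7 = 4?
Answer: 484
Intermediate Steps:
g(B) = 11 (g(B) = 7 + 4 = 11)
s(c) = c**2
T(C, G) = C*G
-(-1)*T((-1 - 1)**2, s(g(4))) = -(-1)*(-1 - 1)**2*11**2 = -(-1)*(-2)**2*121 = -(-1)*4*121 = -(-1)*484 = -1*(-484) = 484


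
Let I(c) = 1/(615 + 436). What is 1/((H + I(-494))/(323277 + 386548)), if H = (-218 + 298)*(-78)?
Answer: -746026075/6558239 ≈ -113.75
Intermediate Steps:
I(c) = 1/1051
H = -6240 (H = 80*(-78) = -6240)
1/((H + I(-494))/(323277 + 386548)) = 1/((-6240 + 1/1051)/(323277 + 386548)) = 1/(-6558239/1051/709825) = 1/(-6558239/1051*1/709825) = 1/(-6558239/746026075) = -746026075/6558239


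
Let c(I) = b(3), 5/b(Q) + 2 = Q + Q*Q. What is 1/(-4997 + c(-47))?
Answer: -2/9993 ≈ -0.00020014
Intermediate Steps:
b(Q) = 5/(-2 + Q + Q²) (b(Q) = 5/(-2 + (Q + Q*Q)) = 5/(-2 + (Q + Q²)) = 5/(-2 + Q + Q²))
c(I) = ½ (c(I) = 5/(-2 + 3 + 3²) = 5/(-2 + 3 + 9) = 5/10 = 5*(⅒) = ½)
1/(-4997 + c(-47)) = 1/(-4997 + ½) = 1/(-9993/2) = -2/9993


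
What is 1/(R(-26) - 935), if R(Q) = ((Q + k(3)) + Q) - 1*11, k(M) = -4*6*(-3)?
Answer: -1/926 ≈ -0.0010799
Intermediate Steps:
k(M) = 72 (k(M) = -24*(-3) = 72)
R(Q) = 61 + 2*Q (R(Q) = ((Q + 72) + Q) - 1*11 = ((72 + Q) + Q) - 11 = (72 + 2*Q) - 11 = 61 + 2*Q)
1/(R(-26) - 935) = 1/((61 + 2*(-26)) - 935) = 1/((61 - 52) - 935) = 1/(9 - 935) = 1/(-926) = -1/926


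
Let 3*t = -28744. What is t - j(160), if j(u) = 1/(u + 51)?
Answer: -6064987/633 ≈ -9581.3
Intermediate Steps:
j(u) = 1/(51 + u)
t = -28744/3 (t = (⅓)*(-28744) = -28744/3 ≈ -9581.3)
t - j(160) = -28744/3 - 1/(51 + 160) = -28744/3 - 1/211 = -6064987/633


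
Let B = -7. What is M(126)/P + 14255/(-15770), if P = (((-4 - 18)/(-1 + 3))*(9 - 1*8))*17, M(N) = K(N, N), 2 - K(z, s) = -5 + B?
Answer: -577293/589798 ≈ -0.97880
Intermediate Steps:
K(z, s) = 14 (K(z, s) = 2 - (-5 - 7) = 2 - 1*(-12) = 2 + 12 = 14)
M(N) = 14
P = -187 (P = ((-22/2)*(9 - 8))*17 = (-22*½*1)*17 = -11*1*17 = -11*17 = -187)
M(126)/P + 14255/(-15770) = 14/(-187) + 14255/(-15770) = 14*(-1/187) + 14255*(-1/15770) = -14/187 - 2851/3154 = -577293/589798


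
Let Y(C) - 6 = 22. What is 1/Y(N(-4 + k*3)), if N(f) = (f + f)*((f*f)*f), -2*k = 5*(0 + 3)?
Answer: 1/28 ≈ 0.035714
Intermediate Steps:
k = -15/2 (k = -5*(0 + 3)/2 = -5*3/2 = -½*15 = -15/2 ≈ -7.5000)
N(f) = 2*f⁴ (N(f) = (2*f)*(f²*f) = (2*f)*f³ = 2*f⁴)
Y(C) = 28 (Y(C) = 6 + 22 = 28)
1/Y(N(-4 + k*3)) = 1/28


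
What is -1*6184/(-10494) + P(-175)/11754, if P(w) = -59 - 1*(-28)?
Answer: 4020079/6852582 ≈ 0.58665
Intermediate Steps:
P(w) = -31 (P(w) = -59 + 28 = -31)
-1*6184/(-10494) + P(-175)/11754 = -1*6184/(-10494) - 31/11754 = -6184*(-1/10494) - 31*1/11754 = 3092/5247 - 31/11754 = 4020079/6852582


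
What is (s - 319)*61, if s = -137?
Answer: -27816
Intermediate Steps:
(s - 319)*61 = (-137 - 319)*61 = -456*61 = -27816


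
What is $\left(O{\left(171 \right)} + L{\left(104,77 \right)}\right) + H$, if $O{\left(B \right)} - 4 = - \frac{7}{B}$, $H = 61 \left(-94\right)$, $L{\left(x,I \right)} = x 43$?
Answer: $- \frac{215125}{171} \approx -1258.0$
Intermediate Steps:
$L{\left(x,I \right)} = 43 x$
$H = -5734$
$O{\left(B \right)} = 4 - \frac{7}{B}$
$\left(O{\left(171 \right)} + L{\left(104,77 \right)}\right) + H = \left(\left(4 - \frac{7}{171}\right) + 43 \cdot 104\right) - 5734 = \left(\left(4 - \frac{7}{171}\right) + 4472\right) - 5734 = \left(\frac{677}{171} + 4472\right) - 5734 = \frac{765389}{171} - 5734 = - \frac{215125}{171}$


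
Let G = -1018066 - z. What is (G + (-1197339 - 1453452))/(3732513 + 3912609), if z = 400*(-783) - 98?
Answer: -3355559/7645122 ≈ -0.43892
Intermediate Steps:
z = -313298 (z = -313200 - 98 = -313298)
G = -704768 (G = -1018066 - 1*(-313298) = -1018066 + 313298 = -704768)
(G + (-1197339 - 1453452))/(3732513 + 3912609) = (-704768 + (-1197339 - 1453452))/(3732513 + 3912609) = (-704768 - 2650791)/7645122 = -3355559*1/7645122 = -3355559/7645122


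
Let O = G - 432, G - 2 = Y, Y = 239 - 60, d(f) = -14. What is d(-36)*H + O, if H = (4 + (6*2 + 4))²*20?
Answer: -112251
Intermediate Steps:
Y = 179
G = 181 (G = 2 + 179 = 181)
O = -251 (O = 181 - 432 = -251)
H = 8000 (H = (4 + (12 + 4))²*20 = (4 + 16)²*20 = 20²*20 = 400*20 = 8000)
d(-36)*H + O = -14*8000 - 251 = -112000 - 251 = -112251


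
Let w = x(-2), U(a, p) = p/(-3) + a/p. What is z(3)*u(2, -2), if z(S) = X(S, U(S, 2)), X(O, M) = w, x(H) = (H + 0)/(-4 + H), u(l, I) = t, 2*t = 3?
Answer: ½ ≈ 0.50000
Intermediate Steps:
t = 3/2 (t = (½)*3 = 3/2 ≈ 1.5000)
U(a, p) = -p/3 + a/p (U(a, p) = p*(-⅓) + a/p = -p/3 + a/p)
u(l, I) = 3/2
x(H) = H/(-4 + H)
w = ⅓ (w = -2/(-4 - 2) = -2/(-6) = -2*(-⅙) = ⅓ ≈ 0.33333)
X(O, M) = ⅓
z(S) = ⅓
z(3)*u(2, -2) = (⅓)*(3/2) = ½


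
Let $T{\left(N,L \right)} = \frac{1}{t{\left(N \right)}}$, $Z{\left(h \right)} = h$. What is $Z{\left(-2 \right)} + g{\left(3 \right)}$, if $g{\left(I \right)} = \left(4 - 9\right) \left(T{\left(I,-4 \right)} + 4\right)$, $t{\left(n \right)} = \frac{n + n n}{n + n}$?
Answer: $- \frac{49}{2} \approx -24.5$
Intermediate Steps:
$t{\left(n \right)} = \frac{n + n^{2}}{2 n}$
$T{\left(N,L \right)} = \frac{1}{\frac{1}{2} + \frac{N}{2}}$
$g{\left(I \right)} = -20 - \frac{10}{1 + I}$ ($g{\left(I \right)} = \left(4 - 9\right) \left(\frac{2}{1 + I} + 4\right) = - 5 \left(4 + \frac{2}{1 + I}\right) = -20 - \frac{10}{1 + I}$)
$Z{\left(-2 \right)} + g{\left(3 \right)} = -2 + \frac{10 \left(-3 - 6\right)}{1 + 3} = -2 + \frac{10 \left(-3 - 6\right)}{4} = -2 + 10 \cdot \frac{1}{4} \left(-9\right) = -2 - \frac{45}{2} = - \frac{49}{2}$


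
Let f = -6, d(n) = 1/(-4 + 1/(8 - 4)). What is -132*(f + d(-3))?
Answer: 4136/5 ≈ 827.20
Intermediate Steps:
d(n) = -4/15 (d(n) = 1/(-4 + 1/4) = 1/(-15/4) = -4/15)
-132*(f + d(-3)) = -132*(-6 - 4/15) = -132*(-94/15) = 4136/5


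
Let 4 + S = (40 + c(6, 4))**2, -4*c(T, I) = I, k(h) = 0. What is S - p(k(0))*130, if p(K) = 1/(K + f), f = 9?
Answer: 13523/9 ≈ 1502.6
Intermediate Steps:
c(T, I) = -I/4
p(K) = 1/(9 + K) (p(K) = 1/(K + 9) = 1/(9 + K))
S = 1517 (S = -4 + (40 - 1/4*4)**2 = -4 + (40 - 1)**2 = -4 + 39**2 = -4 + 1521 = 1517)
S - p(k(0))*130 = 1517 - 130/(9 + 0) = 1517 - 130/9 = 13523/9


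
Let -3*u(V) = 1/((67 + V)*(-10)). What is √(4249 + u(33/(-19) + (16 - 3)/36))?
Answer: √214026698722615/224435 ≈ 65.184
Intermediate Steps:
u(V) = 1/(30*(67 + V)) (u(V) = -1/(3*(67 + V)*(-10)) = -(-1)/(3*(67 + V)*10) = -(-1)/(30*(67 + V)) = 1/(30*(67 + V)))
√(4249 + u(33/(-19) + (16 - 3)/36)) = √(4249 + 1/(30*(67 + (33/(-19) + (16 - 3)/36)))) = √(4249 + 1/(30*(67 + (33*(-1/19) + 13*(1/36))))) = √(4249 + 1/(30*(67 + (-33/19 + 13/36)))) = √(4249 + 1/(30*(67 - 941/684))) = √(4249 + 1/(30*(44887/684))) = √(4249 + (1/30)*(684/44887)) = √(4249 + 114/224435) = √(953624429/224435) = √214026698722615/224435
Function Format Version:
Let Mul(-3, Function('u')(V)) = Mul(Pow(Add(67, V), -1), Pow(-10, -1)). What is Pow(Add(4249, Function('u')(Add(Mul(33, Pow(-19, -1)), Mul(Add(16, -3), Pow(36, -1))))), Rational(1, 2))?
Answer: Mul(Rational(1, 224435), Pow(214026698722615, Rational(1, 2))) ≈ 65.184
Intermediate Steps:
Function('u')(V) = Mul(Rational(1, 30), Pow(Add(67, V), -1)) (Function('u')(V) = Mul(Rational(-1, 3), Mul(Pow(Add(67, V), -1), Pow(-10, -1))) = Mul(Rational(-1, 3), Mul(Pow(Add(67, V), -1), Rational(-1, 10))) = Mul(Rational(-1, 3), Mul(Rational(-1, 10), Pow(Add(67, V), -1))) = Mul(Rational(1, 30), Pow(Add(67, V), -1)))
Pow(Add(4249, Function('u')(Add(Mul(33, Pow(-19, -1)), Mul(Add(16, -3), Pow(36, -1))))), Rational(1, 2)) = Pow(Add(4249, Mul(Rational(1, 30), Pow(Add(67, Add(Mul(33, Pow(-19, -1)), Mul(Add(16, -3), Pow(36, -1)))), -1))), Rational(1, 2)) = Pow(Add(4249, Mul(Rational(1, 30), Pow(Add(67, Add(Mul(33, Rational(-1, 19)), Mul(13, Rational(1, 36)))), -1))), Rational(1, 2)) = Pow(Add(4249, Mul(Rational(1, 30), Pow(Add(67, Add(Rational(-33, 19), Rational(13, 36))), -1))), Rational(1, 2)) = Pow(Add(4249, Mul(Rational(1, 30), Pow(Add(67, Rational(-941, 684)), -1))), Rational(1, 2)) = Pow(Add(4249, Mul(Rational(1, 30), Pow(Rational(44887, 684), -1))), Rational(1, 2)) = Pow(Add(4249, Mul(Rational(1, 30), Rational(684, 44887))), Rational(1, 2)) = Pow(Add(4249, Rational(114, 224435)), Rational(1, 2)) = Pow(Rational(953624429, 224435), Rational(1, 2)) = Mul(Rational(1, 224435), Pow(214026698722615, Rational(1, 2)))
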